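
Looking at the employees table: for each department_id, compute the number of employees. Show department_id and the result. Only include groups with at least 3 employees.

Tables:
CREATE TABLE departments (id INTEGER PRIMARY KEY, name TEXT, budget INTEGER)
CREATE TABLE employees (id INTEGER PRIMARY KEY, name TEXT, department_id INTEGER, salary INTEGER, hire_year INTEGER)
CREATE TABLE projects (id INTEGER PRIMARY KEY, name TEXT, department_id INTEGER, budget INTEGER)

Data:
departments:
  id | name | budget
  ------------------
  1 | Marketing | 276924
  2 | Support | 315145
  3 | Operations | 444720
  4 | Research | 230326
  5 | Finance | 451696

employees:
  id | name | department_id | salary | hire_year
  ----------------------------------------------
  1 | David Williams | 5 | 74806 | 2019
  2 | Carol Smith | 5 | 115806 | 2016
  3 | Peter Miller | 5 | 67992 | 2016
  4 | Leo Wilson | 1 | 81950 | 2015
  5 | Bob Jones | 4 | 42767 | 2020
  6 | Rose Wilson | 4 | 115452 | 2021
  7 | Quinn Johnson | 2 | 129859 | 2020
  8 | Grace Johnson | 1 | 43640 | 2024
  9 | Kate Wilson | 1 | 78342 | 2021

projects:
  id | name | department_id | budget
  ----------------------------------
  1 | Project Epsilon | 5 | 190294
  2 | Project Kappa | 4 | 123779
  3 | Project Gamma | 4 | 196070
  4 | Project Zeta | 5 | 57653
SELECT department_id, COUNT(*) AS n FROM employees GROUP BY department_id HAVING COUNT(*) >= 3

Execution result:
department_id | n
1 | 3
5 | 3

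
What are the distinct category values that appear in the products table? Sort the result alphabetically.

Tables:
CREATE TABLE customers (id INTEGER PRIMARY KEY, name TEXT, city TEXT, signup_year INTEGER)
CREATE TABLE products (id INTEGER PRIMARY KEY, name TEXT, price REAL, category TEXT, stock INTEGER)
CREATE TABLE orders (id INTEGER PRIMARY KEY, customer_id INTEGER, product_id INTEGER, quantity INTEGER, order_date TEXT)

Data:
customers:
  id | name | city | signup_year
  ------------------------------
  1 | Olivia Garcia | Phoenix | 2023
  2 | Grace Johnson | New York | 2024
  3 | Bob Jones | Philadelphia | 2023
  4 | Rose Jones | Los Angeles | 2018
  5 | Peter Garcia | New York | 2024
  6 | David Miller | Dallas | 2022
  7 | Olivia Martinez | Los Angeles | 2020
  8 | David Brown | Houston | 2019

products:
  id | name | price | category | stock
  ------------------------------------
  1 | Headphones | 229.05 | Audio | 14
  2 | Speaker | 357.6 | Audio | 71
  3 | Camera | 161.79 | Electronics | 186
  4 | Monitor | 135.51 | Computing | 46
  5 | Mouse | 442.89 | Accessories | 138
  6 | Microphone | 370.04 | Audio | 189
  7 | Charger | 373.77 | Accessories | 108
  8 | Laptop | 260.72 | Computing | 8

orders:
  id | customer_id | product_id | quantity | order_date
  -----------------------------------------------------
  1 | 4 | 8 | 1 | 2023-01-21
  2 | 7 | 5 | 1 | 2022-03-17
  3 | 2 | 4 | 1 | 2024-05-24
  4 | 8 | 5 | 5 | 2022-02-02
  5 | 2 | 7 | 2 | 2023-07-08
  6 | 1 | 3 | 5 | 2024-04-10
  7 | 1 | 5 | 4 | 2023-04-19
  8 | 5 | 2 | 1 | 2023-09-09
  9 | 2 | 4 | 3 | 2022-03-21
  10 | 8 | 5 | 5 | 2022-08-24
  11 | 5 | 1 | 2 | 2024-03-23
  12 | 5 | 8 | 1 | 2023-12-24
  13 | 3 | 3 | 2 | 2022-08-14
SELECT DISTINCT category FROM products ORDER BY category

Execution result:
category
Accessories
Audio
Computing
Electronics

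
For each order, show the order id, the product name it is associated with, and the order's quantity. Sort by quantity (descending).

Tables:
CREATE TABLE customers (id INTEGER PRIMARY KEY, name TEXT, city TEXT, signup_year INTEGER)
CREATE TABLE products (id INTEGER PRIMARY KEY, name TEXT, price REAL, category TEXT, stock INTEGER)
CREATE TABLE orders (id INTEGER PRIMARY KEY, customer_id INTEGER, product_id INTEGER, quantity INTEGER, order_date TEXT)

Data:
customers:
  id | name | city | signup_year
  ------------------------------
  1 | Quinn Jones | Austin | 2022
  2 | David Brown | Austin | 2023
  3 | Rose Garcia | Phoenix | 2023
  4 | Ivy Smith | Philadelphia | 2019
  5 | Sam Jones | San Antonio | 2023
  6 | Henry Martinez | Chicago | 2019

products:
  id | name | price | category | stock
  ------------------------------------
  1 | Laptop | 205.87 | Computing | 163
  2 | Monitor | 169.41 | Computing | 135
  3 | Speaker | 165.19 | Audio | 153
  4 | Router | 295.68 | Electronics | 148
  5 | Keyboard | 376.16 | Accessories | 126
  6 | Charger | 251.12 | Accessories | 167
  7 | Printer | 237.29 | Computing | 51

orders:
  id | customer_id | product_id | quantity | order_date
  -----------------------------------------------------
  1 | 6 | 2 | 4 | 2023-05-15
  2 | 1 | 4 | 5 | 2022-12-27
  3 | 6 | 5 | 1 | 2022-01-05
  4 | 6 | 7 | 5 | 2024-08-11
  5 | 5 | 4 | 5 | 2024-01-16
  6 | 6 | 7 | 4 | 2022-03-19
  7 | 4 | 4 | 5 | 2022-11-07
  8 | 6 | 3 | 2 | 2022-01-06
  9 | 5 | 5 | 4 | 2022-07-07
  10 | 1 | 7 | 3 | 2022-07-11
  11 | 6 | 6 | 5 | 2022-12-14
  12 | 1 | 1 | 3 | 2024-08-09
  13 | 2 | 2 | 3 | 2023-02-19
SELECT c.id, p.name AS product, c.quantity FROM orders c JOIN products p ON c.product_id = p.id ORDER BY c.quantity DESC

Execution result:
id | product | quantity
2 | Router | 5
4 | Printer | 5
5 | Router | 5
7 | Router | 5
11 | Charger | 5
1 | Monitor | 4
6 | Printer | 4
9 | Keyboard | 4
10 | Printer | 3
12 | Laptop | 3
13 | Monitor | 3
8 | Speaker | 2
3 | Keyboard | 1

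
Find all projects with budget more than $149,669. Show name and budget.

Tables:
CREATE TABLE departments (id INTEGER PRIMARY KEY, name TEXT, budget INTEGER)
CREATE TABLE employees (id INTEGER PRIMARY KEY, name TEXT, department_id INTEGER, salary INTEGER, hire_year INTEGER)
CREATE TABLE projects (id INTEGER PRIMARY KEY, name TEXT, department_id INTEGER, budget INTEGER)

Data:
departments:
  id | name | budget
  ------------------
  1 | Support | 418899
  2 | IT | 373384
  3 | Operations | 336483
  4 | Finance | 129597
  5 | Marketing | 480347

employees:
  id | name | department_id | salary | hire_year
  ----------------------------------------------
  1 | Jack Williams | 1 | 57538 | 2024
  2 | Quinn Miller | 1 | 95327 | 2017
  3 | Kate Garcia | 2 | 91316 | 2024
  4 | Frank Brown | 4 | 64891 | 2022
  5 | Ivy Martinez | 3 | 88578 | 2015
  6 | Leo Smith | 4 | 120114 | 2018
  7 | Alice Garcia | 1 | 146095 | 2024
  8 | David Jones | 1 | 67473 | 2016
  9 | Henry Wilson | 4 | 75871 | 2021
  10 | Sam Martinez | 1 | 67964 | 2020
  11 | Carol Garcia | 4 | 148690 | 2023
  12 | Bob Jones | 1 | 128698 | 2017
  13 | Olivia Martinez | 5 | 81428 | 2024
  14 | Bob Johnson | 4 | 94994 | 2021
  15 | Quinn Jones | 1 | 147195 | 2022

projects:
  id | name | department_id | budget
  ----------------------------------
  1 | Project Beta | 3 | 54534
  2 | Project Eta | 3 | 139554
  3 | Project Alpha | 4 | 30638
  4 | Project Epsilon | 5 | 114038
SELECT name, budget FROM projects WHERE budget > 149669

Execution result:
(no rows)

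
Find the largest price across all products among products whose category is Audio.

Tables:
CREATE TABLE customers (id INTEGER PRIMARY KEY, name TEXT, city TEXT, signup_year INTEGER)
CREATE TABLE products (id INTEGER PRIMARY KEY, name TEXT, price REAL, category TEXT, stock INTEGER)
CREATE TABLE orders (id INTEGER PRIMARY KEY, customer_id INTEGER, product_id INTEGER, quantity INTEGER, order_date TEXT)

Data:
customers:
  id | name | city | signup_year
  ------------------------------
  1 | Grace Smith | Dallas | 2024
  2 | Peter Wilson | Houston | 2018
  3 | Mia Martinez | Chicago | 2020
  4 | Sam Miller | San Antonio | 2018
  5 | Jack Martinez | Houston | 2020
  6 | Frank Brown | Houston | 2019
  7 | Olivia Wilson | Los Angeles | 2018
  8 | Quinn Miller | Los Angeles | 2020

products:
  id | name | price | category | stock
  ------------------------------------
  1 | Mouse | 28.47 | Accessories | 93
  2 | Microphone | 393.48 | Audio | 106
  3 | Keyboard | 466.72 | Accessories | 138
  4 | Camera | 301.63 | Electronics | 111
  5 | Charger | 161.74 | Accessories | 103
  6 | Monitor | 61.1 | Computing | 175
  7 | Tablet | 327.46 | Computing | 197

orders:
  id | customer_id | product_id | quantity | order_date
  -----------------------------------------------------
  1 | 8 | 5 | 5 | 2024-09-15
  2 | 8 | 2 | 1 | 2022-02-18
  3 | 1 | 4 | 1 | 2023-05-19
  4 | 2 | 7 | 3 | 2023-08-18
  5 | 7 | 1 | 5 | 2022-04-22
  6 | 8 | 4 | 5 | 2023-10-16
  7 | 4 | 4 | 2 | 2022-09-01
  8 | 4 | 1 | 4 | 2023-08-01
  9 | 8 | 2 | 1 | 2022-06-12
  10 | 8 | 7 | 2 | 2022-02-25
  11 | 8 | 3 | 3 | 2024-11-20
SELECT MAX(price) FROM products WHERE category = 'Audio'

Execution result:
393.48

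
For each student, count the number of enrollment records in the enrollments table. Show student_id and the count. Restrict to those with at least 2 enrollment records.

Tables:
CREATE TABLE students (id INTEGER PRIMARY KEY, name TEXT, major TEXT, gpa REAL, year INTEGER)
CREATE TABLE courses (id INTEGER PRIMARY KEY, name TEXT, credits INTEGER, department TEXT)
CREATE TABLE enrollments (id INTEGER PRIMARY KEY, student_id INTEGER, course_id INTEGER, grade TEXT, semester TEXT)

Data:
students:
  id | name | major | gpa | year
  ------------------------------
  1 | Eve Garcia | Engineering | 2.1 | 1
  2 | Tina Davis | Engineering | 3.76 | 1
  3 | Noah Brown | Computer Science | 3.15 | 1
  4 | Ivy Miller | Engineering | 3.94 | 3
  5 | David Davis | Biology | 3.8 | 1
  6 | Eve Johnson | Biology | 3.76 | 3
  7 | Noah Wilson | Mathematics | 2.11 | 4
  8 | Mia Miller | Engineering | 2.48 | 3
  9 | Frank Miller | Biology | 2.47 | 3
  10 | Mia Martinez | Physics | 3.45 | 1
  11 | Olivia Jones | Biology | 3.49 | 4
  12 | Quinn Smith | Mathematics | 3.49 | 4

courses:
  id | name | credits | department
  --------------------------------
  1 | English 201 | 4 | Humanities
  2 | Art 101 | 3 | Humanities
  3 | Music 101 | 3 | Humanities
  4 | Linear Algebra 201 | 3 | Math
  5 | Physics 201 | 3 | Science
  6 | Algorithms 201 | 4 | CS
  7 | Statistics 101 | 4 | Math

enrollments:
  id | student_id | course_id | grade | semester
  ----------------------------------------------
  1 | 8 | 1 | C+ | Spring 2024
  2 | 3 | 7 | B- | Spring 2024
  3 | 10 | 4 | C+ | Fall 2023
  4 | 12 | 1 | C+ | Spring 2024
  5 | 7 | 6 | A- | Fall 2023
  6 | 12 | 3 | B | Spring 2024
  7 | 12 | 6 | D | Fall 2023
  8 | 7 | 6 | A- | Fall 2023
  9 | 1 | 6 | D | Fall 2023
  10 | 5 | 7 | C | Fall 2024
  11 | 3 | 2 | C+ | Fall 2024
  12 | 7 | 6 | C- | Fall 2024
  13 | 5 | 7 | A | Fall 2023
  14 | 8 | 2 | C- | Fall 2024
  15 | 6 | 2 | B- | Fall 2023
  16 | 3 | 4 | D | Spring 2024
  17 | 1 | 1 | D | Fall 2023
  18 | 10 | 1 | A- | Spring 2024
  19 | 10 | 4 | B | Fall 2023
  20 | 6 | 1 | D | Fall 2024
SELECT student_id, COUNT(*) AS enrollment_count FROM enrollments GROUP BY student_id HAVING COUNT(*) >= 2

Execution result:
student_id | enrollment_count
1 | 2
3 | 3
5 | 2
6 | 2
7 | 3
8 | 2
10 | 3
12 | 3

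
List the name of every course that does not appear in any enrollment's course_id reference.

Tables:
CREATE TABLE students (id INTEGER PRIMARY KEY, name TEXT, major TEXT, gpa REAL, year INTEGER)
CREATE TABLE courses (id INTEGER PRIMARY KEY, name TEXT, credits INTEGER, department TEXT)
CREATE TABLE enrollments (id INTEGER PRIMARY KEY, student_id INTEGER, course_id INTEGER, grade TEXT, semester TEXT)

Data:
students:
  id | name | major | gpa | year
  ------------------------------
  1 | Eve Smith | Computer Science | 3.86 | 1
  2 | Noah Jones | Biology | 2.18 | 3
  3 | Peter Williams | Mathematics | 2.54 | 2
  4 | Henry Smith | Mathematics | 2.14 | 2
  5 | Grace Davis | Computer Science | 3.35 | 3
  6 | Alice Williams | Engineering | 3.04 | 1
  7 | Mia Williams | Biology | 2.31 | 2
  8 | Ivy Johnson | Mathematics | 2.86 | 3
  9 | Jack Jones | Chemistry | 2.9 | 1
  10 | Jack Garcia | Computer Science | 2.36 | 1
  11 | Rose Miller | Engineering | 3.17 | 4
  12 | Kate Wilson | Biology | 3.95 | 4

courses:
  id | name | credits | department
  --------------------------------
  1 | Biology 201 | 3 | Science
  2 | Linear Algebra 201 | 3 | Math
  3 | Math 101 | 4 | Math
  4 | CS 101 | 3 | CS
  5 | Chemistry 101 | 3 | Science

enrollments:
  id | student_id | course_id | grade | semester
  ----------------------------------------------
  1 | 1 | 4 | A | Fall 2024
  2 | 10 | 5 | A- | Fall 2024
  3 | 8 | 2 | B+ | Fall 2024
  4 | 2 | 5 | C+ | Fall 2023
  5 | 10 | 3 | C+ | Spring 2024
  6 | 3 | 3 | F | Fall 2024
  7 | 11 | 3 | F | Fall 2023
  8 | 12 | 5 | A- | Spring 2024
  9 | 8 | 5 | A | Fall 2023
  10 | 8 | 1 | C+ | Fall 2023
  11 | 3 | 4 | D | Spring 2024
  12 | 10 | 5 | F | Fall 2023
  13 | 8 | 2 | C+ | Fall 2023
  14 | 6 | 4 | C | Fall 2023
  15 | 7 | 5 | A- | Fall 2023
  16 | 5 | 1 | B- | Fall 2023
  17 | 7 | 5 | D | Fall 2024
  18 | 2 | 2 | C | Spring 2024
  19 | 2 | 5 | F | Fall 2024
SELECT p.name FROM courses p LEFT JOIN enrollments c ON c.course_id = p.id WHERE c.id IS NULL

Execution result:
(no rows)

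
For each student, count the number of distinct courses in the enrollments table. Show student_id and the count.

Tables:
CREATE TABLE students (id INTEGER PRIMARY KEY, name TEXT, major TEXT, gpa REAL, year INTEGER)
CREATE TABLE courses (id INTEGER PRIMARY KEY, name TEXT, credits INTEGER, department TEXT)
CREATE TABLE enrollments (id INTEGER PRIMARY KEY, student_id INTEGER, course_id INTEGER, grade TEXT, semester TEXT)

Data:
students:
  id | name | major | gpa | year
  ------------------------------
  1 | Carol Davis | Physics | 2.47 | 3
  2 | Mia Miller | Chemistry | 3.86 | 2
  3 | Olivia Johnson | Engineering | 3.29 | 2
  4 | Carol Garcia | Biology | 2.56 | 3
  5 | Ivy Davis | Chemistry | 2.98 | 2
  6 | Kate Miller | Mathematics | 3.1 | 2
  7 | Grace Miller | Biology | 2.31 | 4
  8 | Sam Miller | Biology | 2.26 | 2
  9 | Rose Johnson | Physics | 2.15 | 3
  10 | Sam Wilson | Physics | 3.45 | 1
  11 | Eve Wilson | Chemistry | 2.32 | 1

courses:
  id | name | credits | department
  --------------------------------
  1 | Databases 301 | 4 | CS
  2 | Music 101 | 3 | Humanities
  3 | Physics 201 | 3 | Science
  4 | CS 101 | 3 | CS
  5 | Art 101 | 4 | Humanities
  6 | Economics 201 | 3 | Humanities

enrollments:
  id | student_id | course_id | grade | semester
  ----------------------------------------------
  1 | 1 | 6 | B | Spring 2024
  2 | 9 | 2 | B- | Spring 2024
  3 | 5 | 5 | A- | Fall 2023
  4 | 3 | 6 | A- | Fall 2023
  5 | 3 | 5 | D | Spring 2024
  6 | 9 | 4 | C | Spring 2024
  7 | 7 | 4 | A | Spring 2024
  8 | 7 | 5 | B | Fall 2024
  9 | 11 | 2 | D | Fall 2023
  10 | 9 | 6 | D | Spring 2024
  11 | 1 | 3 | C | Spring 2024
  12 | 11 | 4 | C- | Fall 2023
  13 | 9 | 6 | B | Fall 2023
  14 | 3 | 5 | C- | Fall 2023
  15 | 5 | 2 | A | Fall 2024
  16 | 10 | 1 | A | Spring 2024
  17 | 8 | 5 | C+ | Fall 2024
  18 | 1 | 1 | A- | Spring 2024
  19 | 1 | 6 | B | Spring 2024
SELECT student_id, COUNT(DISTINCT course_id) AS distinct_course_count FROM enrollments GROUP BY student_id

Execution result:
student_id | distinct_course_count
1 | 3
3 | 2
5 | 2
7 | 2
8 | 1
9 | 3
10 | 1
11 | 2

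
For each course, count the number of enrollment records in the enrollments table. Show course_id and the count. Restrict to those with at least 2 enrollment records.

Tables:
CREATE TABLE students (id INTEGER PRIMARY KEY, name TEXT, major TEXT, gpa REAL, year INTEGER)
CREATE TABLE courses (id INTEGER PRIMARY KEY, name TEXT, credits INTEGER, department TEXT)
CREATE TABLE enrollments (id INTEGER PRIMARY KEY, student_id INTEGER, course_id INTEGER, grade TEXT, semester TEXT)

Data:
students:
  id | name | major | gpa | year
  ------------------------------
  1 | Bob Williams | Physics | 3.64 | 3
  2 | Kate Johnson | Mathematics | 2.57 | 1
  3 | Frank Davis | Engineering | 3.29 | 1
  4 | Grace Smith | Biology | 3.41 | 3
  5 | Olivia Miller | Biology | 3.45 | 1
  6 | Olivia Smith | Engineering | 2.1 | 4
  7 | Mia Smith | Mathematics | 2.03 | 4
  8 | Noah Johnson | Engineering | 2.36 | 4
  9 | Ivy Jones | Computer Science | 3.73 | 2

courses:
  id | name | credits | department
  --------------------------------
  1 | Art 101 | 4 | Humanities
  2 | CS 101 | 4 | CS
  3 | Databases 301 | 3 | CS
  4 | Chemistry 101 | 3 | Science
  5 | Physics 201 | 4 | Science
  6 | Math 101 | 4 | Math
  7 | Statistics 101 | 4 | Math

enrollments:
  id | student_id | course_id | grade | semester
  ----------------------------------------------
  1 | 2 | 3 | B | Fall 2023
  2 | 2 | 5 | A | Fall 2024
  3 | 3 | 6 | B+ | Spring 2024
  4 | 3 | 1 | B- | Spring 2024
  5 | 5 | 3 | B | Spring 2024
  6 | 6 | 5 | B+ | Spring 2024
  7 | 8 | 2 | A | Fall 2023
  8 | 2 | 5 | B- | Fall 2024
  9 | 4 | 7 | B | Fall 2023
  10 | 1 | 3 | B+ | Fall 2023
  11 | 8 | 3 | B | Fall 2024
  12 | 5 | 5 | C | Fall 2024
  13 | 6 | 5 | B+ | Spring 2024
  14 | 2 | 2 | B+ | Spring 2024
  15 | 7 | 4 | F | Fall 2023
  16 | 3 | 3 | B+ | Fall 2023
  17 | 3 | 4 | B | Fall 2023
SELECT course_id, COUNT(*) AS enrollment_count FROM enrollments GROUP BY course_id HAVING COUNT(*) >= 2

Execution result:
course_id | enrollment_count
2 | 2
3 | 5
4 | 2
5 | 5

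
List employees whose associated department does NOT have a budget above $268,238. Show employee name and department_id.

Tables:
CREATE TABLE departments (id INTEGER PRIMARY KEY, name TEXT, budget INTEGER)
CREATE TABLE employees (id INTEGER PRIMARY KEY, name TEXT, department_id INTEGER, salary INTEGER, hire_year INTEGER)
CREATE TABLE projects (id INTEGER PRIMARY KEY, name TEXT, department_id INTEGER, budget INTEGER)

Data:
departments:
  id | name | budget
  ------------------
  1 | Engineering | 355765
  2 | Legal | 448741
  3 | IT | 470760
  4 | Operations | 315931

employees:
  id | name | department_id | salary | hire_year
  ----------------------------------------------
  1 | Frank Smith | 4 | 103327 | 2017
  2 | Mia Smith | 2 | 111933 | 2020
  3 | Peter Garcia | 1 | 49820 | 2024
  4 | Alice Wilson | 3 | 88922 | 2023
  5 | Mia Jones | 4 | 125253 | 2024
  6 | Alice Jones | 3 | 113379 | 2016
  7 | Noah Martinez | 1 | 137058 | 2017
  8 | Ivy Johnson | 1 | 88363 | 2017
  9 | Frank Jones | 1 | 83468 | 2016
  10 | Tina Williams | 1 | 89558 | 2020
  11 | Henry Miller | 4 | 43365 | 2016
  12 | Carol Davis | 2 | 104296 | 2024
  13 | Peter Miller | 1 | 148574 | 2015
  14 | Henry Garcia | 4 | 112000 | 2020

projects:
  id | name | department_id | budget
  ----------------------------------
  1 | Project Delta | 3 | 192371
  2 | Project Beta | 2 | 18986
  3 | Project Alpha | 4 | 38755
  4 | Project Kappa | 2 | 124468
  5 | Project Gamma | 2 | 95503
SELECT name, department_id FROM employees WHERE department_id NOT IN (SELECT id FROM departments WHERE budget > 268238)

Execution result:
(no rows)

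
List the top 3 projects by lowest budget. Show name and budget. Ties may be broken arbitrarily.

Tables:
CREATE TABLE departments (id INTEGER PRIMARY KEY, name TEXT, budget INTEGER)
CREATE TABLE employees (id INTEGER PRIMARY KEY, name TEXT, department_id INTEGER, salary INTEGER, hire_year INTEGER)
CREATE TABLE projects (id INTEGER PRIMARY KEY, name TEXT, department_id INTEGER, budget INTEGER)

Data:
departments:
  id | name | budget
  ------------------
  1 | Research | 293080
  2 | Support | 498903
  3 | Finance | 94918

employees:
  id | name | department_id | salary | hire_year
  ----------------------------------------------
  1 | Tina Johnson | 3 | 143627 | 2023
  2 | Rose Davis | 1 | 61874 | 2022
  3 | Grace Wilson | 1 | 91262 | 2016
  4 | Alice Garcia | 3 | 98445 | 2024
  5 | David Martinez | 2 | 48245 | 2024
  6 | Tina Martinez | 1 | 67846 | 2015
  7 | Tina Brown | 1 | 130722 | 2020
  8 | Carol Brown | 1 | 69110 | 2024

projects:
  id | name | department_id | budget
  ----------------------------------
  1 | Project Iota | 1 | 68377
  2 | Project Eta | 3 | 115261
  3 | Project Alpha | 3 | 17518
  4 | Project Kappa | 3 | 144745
SELECT name, budget FROM projects ORDER BY budget ASC LIMIT 3

Execution result:
name | budget
Project Alpha | 17518
Project Iota | 68377
Project Eta | 115261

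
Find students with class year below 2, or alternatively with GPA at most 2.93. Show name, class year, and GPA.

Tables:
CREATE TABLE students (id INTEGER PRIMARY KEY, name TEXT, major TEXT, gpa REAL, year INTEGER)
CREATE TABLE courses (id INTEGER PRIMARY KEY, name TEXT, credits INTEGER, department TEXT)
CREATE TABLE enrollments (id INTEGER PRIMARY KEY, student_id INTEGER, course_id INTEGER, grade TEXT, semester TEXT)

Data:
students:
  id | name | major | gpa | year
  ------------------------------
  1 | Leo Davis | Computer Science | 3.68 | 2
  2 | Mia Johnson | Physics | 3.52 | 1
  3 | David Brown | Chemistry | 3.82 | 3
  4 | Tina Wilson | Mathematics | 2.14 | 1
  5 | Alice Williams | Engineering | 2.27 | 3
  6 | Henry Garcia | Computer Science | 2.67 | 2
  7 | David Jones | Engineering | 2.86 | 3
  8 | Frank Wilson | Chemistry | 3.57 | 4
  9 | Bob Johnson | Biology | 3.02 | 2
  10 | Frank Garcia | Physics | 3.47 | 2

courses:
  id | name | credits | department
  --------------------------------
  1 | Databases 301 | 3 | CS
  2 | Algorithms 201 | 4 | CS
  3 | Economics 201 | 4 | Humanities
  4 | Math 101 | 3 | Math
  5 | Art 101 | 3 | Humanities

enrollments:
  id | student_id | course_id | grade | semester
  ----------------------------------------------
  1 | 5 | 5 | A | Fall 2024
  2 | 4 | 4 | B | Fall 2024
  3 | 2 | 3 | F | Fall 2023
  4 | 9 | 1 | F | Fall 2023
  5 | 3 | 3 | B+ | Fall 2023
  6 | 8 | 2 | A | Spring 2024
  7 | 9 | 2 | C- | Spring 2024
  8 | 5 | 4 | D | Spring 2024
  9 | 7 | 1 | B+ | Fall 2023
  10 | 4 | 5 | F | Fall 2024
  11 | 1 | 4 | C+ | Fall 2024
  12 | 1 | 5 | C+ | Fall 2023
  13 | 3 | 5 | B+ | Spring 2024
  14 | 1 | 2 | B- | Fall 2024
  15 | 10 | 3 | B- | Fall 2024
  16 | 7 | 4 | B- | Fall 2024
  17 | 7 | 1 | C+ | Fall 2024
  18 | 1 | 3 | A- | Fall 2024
SELECT name, year, gpa FROM students WHERE year < 2 OR gpa <= 2.93

Execution result:
name | year | gpa
Mia Johnson | 1 | 3.52
Tina Wilson | 1 | 2.14
Alice Williams | 3 | 2.27
Henry Garcia | 2 | 2.67
David Jones | 3 | 2.86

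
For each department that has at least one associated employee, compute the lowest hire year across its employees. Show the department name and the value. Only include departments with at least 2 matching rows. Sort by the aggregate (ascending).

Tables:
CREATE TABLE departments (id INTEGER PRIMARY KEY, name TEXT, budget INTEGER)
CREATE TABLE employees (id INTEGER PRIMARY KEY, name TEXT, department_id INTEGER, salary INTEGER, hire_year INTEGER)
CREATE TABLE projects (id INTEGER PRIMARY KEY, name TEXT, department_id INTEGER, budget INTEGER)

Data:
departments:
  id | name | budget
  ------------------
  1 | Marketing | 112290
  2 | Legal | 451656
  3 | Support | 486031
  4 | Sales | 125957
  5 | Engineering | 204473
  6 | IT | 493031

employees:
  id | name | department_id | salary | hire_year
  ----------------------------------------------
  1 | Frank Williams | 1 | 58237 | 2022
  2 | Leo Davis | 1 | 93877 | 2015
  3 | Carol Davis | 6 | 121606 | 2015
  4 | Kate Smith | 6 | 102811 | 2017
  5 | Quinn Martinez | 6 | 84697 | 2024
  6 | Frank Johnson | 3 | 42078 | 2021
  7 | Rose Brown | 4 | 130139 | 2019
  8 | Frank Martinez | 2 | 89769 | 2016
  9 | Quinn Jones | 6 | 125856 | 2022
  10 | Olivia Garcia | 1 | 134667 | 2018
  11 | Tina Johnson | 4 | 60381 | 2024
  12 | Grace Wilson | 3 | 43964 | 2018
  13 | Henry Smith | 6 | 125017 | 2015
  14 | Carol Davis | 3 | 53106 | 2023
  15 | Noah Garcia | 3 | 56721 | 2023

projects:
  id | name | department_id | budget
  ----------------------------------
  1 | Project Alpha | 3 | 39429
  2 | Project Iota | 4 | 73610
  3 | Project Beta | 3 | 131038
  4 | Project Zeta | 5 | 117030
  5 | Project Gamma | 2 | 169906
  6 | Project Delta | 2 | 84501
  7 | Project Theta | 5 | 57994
SELECT p.name, MIN(c.hire_year) AS min_hire_year FROM employees c JOIN departments p ON c.department_id = p.id GROUP BY p.id, p.name HAVING COUNT(*) >= 2 ORDER BY min_hire_year ASC

Execution result:
name | min_hire_year
Marketing | 2015
IT | 2015
Support | 2018
Sales | 2019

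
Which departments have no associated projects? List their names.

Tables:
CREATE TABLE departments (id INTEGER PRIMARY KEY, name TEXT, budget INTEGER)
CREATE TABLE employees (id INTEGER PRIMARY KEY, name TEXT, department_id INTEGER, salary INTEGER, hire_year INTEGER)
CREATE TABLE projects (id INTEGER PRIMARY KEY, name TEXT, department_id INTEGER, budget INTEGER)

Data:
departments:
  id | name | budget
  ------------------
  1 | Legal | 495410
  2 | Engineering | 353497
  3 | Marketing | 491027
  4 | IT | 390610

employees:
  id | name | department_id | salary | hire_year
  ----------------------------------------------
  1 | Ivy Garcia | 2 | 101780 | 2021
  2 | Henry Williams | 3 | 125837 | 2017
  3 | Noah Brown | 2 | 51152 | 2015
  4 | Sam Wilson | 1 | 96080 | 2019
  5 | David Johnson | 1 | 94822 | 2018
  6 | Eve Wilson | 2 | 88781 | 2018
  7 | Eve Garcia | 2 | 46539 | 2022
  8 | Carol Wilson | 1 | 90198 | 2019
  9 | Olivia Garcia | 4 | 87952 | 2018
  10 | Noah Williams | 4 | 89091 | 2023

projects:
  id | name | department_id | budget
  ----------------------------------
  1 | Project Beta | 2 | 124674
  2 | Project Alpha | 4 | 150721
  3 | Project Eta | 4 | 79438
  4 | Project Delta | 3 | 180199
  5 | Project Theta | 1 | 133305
SELECT p.name FROM departments p LEFT JOIN projects c ON c.department_id = p.id WHERE c.id IS NULL

Execution result:
(no rows)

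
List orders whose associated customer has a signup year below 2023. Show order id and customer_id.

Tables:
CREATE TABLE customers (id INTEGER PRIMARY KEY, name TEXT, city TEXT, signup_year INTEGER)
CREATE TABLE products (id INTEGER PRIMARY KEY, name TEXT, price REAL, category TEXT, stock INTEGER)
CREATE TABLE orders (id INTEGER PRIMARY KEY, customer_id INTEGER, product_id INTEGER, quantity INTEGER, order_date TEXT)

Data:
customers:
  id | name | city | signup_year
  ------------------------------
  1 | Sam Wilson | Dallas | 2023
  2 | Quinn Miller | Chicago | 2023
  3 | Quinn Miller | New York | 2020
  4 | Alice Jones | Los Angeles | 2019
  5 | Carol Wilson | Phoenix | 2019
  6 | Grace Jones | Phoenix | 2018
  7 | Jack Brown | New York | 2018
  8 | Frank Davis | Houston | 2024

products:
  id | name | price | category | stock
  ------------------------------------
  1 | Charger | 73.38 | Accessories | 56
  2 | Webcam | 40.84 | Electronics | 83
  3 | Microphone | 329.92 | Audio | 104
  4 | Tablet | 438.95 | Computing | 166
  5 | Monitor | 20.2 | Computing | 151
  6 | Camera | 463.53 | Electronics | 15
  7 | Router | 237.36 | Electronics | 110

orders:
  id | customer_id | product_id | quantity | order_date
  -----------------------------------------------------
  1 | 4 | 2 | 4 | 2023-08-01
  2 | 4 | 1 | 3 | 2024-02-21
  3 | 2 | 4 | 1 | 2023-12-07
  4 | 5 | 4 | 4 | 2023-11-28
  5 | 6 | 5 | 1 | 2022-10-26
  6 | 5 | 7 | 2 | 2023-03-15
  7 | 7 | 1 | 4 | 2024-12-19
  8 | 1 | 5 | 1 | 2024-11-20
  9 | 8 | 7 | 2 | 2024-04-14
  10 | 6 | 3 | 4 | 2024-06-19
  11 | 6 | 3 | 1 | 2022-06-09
SELECT id, customer_id FROM orders WHERE customer_id IN (SELECT id FROM customers WHERE signup_year < 2023)

Execution result:
id | customer_id
1 | 4
2 | 4
4 | 5
5 | 6
6 | 5
7 | 7
10 | 6
11 | 6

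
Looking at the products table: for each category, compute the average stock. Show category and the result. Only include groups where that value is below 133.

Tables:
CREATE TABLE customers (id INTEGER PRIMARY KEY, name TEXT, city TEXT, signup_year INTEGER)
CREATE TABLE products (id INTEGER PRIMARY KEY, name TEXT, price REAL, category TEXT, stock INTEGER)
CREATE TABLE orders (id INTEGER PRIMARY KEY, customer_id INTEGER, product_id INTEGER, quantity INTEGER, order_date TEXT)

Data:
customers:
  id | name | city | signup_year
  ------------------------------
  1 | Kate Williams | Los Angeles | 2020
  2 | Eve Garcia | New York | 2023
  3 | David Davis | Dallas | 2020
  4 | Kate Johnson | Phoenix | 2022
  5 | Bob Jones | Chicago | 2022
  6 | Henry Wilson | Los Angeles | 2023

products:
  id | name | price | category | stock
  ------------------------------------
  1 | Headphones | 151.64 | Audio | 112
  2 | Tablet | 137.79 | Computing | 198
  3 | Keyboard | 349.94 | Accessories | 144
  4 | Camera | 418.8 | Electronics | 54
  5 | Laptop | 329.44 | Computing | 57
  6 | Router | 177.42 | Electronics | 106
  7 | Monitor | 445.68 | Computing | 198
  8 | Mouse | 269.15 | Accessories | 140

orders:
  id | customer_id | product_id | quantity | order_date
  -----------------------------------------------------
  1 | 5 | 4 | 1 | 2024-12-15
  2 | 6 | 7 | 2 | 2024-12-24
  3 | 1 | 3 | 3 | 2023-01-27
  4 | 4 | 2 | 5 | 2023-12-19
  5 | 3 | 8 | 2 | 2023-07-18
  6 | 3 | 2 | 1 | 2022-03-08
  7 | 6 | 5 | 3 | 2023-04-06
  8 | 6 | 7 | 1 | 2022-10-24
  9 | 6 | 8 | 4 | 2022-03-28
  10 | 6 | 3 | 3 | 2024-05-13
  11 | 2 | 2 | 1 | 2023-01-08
SELECT category, AVG(stock) AS avg_stock FROM products GROUP BY category HAVING AVG(stock) < 133

Execution result:
category | avg_stock
Audio | 112.00
Electronics | 80.00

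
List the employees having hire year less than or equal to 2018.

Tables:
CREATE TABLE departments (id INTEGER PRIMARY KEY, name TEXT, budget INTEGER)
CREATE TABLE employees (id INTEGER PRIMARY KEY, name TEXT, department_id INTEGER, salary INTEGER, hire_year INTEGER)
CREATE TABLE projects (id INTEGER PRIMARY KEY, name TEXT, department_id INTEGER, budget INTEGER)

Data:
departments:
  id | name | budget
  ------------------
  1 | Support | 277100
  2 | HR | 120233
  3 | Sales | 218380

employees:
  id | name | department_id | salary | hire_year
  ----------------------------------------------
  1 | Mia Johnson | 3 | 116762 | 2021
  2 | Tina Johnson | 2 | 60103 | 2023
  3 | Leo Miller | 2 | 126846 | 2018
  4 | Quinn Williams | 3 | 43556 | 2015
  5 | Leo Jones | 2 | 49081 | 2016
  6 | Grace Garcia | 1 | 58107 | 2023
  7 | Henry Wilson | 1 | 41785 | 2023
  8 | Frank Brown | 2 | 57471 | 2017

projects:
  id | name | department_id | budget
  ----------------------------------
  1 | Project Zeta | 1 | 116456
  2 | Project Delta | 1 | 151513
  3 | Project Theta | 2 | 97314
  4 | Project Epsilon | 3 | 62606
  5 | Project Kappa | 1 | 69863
SELECT name, hire_year FROM employees WHERE hire_year <= 2018

Execution result:
name | hire_year
Leo Miller | 2018
Quinn Williams | 2015
Leo Jones | 2016
Frank Brown | 2017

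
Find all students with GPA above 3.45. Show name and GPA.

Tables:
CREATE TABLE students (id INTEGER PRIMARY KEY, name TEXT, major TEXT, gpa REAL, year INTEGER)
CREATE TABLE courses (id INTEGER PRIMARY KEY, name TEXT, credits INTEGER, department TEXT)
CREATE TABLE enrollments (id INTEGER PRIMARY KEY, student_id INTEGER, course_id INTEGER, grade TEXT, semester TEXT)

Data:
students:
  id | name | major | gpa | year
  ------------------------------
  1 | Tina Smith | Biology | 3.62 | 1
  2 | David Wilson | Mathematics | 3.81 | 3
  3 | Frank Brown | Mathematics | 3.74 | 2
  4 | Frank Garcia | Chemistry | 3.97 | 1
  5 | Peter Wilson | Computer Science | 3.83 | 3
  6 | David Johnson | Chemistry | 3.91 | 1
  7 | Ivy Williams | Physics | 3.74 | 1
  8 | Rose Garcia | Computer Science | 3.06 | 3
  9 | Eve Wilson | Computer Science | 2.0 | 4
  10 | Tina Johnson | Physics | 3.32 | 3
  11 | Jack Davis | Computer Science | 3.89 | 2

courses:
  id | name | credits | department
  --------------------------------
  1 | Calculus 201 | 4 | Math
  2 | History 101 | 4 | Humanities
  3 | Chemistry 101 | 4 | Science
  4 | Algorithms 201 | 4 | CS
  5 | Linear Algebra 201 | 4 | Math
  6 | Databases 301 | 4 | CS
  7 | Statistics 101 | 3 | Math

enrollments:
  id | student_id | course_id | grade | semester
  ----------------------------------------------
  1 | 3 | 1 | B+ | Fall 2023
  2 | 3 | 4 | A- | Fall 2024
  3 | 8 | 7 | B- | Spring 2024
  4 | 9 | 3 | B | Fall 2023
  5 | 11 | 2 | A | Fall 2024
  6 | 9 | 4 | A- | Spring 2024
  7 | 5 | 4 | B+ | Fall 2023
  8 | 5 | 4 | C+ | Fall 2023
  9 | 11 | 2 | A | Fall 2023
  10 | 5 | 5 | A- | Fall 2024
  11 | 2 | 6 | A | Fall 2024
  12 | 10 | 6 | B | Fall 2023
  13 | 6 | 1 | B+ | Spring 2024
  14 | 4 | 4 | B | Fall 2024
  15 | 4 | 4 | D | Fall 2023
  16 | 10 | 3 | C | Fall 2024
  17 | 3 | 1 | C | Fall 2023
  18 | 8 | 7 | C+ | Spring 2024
SELECT name, gpa FROM students WHERE gpa > 3.45

Execution result:
name | gpa
Tina Smith | 3.62
David Wilson | 3.81
Frank Brown | 3.74
Frank Garcia | 3.97
Peter Wilson | 3.83
David Johnson | 3.91
Ivy Williams | 3.74
Jack Davis | 3.89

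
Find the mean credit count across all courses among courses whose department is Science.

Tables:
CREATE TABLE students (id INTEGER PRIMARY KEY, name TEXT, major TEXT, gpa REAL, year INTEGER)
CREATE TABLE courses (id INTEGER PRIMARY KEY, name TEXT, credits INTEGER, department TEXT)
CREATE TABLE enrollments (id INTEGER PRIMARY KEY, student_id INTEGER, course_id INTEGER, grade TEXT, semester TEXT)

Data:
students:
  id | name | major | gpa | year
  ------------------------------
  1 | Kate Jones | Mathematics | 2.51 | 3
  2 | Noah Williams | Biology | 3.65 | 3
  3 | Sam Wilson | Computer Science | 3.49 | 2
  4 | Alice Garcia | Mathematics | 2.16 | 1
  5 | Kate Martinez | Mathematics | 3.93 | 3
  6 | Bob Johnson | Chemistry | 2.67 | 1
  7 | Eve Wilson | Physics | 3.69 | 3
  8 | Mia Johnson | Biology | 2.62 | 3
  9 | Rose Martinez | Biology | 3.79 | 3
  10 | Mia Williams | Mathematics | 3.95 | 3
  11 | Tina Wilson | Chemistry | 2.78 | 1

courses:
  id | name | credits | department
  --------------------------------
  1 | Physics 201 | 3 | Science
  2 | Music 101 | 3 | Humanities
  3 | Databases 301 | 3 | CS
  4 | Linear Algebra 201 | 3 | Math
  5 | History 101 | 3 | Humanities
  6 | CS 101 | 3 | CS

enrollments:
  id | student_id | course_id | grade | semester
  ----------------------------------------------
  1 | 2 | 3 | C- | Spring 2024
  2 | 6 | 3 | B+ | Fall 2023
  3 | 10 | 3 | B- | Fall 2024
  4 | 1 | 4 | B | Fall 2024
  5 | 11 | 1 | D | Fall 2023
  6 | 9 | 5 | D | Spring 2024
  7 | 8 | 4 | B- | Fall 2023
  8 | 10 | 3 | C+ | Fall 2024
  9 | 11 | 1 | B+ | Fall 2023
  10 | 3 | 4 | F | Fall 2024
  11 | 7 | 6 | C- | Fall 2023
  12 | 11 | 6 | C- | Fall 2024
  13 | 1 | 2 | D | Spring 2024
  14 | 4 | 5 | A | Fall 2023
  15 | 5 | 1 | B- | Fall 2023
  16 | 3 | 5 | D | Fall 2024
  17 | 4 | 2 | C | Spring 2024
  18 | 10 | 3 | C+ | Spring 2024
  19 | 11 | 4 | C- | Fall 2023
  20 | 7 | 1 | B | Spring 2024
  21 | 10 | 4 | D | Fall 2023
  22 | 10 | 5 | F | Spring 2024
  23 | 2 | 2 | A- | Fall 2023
SELECT AVG(credits) FROM courses WHERE department = 'Science'

Execution result:
3.00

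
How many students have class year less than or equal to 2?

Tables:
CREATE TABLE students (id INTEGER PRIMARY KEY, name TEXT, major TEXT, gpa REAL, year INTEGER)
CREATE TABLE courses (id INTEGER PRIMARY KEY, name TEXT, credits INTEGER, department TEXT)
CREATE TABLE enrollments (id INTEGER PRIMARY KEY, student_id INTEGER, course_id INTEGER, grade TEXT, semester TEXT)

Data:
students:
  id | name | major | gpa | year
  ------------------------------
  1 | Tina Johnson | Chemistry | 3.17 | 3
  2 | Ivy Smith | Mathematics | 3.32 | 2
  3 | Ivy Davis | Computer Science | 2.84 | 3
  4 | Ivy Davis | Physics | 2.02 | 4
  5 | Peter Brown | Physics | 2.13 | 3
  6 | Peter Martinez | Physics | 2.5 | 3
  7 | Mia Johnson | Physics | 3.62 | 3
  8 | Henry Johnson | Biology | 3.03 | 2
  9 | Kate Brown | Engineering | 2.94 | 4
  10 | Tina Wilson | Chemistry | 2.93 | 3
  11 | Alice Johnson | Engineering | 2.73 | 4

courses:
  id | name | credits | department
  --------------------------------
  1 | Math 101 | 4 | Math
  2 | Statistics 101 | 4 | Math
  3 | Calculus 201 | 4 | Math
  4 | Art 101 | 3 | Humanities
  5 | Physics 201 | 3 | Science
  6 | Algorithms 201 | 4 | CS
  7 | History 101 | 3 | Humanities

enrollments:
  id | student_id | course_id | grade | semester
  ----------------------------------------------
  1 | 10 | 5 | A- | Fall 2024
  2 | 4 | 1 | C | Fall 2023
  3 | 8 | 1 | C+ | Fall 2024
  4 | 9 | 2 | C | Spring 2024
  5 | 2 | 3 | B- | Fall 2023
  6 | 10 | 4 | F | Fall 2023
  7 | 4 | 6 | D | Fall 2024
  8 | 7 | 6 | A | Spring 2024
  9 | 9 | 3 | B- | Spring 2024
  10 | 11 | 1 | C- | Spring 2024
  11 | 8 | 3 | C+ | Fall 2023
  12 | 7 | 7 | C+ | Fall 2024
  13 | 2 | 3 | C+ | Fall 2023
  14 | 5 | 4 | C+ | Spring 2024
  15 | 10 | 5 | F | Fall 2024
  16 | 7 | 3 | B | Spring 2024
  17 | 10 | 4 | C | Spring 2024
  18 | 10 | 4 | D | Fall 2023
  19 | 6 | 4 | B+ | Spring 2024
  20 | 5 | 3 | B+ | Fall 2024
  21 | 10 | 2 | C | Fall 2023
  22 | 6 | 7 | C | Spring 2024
SELECT COUNT(*) FROM students WHERE year <= 2

Execution result:
2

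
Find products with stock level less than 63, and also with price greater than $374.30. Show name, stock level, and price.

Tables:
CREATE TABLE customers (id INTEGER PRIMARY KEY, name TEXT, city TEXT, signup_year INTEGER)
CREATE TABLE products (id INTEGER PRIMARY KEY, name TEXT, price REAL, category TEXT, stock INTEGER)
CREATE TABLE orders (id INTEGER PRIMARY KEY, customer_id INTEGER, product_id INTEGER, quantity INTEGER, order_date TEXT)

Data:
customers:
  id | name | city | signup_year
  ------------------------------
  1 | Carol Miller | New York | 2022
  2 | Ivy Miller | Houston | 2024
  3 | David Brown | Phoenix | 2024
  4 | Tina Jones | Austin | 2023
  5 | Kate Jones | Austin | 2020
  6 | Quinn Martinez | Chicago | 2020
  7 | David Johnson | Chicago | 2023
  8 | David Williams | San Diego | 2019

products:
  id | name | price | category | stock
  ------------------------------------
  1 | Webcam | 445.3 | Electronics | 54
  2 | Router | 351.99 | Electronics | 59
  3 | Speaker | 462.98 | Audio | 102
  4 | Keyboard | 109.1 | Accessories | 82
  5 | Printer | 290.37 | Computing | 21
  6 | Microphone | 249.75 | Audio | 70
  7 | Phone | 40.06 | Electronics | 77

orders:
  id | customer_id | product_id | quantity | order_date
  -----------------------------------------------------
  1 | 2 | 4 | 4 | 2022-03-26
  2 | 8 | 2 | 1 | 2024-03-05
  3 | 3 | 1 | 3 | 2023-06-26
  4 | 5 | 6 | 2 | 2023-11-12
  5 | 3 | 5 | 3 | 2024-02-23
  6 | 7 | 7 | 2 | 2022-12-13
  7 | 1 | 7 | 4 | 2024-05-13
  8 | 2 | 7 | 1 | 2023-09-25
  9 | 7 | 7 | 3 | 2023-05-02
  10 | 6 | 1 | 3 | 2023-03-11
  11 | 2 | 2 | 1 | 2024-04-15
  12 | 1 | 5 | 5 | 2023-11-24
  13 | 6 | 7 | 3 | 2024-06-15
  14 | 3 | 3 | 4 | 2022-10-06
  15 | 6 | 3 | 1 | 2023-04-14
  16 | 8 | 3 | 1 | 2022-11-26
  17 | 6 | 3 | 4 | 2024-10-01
SELECT name, stock, price FROM products WHERE stock < 63 AND price > 374.3

Execution result:
name | stock | price
Webcam | 54 | 445.30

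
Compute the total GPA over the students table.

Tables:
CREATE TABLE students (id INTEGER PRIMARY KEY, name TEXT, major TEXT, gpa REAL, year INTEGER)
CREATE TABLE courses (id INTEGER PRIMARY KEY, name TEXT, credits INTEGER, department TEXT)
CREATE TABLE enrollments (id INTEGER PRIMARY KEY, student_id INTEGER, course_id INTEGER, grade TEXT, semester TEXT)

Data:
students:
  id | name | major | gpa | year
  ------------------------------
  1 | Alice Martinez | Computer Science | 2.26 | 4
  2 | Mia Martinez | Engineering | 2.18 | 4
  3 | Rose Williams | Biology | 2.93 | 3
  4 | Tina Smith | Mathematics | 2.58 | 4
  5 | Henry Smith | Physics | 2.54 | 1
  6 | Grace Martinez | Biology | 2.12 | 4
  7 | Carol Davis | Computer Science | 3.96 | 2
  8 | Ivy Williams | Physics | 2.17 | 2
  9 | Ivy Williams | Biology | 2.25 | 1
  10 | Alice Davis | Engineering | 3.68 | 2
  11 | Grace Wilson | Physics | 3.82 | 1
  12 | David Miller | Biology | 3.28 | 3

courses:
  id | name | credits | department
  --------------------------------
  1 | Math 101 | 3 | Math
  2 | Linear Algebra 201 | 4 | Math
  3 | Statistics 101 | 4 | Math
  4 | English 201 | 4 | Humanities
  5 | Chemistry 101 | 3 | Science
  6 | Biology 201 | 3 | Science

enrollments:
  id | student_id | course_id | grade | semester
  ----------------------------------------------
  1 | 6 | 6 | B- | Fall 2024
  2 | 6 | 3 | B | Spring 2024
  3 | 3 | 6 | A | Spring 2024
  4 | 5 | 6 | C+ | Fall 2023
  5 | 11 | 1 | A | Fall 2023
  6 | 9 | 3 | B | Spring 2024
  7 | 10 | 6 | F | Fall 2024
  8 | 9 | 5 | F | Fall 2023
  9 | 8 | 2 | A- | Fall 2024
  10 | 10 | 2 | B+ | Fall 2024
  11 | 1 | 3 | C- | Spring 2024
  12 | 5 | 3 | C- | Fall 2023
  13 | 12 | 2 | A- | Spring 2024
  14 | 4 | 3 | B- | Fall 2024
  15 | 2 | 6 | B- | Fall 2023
SELECT SUM(gpa) FROM students

Execution result:
33.77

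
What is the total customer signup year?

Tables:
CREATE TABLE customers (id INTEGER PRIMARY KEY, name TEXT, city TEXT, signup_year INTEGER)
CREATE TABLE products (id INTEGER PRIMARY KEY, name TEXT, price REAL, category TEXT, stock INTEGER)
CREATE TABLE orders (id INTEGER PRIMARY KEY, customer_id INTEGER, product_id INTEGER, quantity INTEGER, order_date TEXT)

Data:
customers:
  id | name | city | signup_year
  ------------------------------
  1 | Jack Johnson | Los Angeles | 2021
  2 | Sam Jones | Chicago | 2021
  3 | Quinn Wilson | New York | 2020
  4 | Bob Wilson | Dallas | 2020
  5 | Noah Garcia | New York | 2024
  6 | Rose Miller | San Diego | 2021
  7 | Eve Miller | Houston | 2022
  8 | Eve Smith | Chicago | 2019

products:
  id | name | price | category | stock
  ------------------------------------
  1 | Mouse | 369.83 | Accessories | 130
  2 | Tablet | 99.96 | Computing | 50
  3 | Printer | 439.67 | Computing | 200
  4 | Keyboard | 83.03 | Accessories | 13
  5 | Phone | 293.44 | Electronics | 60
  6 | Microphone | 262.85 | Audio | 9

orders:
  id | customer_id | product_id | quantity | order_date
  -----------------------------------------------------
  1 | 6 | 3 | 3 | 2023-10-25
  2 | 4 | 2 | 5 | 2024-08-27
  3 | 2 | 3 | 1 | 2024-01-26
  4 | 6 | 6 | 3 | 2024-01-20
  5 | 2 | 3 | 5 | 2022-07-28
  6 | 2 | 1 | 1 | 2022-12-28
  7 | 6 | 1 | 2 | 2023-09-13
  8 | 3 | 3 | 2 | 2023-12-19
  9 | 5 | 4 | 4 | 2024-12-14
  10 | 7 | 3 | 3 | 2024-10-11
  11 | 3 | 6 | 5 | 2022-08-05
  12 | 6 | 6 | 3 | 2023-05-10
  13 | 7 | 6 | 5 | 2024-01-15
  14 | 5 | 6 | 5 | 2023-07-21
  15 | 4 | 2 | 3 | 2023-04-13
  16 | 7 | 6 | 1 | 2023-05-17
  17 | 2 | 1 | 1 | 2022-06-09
SELECT SUM(signup_year) FROM customers

Execution result:
16168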